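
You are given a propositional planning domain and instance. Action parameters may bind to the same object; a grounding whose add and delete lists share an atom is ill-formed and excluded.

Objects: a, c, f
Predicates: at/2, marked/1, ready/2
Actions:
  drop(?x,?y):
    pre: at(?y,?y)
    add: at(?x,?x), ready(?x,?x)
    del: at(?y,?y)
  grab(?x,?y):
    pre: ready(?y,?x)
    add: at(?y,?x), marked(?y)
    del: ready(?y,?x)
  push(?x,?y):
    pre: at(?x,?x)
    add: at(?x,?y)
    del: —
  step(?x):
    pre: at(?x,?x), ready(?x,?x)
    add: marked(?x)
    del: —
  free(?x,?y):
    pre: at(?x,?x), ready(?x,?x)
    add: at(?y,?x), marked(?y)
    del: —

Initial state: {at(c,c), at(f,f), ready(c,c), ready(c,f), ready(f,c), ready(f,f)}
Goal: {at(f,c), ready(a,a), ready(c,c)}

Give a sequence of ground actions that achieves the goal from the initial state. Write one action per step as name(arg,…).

drop(a,c); grab(c,f)

1. drop(a,c)  →  {at(a,a), at(f,f), ready(a,a), ready(c,c), ready(c,f), ready(f,c), ready(f,f)}
2. grab(c,f)  →  {at(a,a), at(f,c), at(f,f), marked(f), ready(a,a), ready(c,c), ready(c,f), ready(f,f)}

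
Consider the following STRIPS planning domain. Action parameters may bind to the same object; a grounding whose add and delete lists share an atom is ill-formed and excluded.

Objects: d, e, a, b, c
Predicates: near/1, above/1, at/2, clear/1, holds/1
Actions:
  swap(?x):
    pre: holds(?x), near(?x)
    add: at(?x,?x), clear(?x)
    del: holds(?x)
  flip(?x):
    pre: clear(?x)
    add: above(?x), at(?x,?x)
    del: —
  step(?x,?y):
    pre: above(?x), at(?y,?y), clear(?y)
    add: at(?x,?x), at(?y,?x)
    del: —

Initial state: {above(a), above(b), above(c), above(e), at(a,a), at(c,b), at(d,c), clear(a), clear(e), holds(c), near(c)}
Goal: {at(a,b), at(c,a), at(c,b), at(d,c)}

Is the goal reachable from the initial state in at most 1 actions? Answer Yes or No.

1. swap(c)  →  {above(a), above(b), above(c), above(e), at(a,a), at(c,b), at(c,c), at(d,c), clear(a), clear(c), clear(e), near(c)}
2. step(a,c)  →  {above(a), above(b), above(c), above(e), at(a,a), at(c,a), at(c,b), at(c,c), at(d,c), clear(a), clear(c), clear(e), near(c)}
3. step(b,a)  →  {above(a), above(b), above(c), above(e), at(a,a), at(a,b), at(b,b), at(c,a), at(c,b), at(c,c), at(d,c), clear(a), clear(c), clear(e), near(c)}
optimal plan length = 3; 3 > 1

No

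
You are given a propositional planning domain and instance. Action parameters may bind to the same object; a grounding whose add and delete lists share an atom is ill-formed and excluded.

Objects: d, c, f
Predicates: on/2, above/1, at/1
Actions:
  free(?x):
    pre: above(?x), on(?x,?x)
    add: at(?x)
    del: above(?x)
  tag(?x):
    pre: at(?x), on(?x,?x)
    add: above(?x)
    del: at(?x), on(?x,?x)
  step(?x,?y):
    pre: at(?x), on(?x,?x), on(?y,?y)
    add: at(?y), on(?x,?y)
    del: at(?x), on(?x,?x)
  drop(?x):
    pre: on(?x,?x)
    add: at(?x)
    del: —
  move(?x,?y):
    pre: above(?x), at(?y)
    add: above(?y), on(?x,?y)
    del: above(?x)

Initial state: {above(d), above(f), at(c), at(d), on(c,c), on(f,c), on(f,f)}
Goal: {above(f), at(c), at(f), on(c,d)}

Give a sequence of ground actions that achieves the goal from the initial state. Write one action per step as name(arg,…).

drop(f); move(d,c); move(c,d)

1. drop(f)  →  {above(d), above(f), at(c), at(d), at(f), on(c,c), on(f,c), on(f,f)}
2. move(d,c)  →  {above(c), above(f), at(c), at(d), at(f), on(c,c), on(d,c), on(f,c), on(f,f)}
3. move(c,d)  →  {above(d), above(f), at(c), at(d), at(f), on(c,c), on(c,d), on(d,c), on(f,c), on(f,f)}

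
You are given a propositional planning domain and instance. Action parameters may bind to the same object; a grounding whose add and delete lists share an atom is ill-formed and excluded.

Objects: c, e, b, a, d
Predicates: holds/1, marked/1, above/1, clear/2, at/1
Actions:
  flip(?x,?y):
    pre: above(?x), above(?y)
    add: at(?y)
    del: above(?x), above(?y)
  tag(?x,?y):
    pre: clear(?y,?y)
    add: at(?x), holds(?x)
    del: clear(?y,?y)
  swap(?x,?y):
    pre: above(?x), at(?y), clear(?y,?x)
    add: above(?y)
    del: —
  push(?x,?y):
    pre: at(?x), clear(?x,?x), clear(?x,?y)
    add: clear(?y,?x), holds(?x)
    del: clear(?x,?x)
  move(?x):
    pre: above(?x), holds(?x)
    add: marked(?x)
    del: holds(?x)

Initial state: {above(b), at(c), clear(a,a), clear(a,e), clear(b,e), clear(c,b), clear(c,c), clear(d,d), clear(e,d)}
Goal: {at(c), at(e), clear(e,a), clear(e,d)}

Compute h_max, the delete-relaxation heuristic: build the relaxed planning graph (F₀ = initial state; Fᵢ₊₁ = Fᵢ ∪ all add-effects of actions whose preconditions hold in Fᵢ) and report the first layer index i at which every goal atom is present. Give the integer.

2

F0 = init (9 atoms)
F1 = F0 ∪ {above(c), at(a), at(b), at(d), at(e), clear(b,c), holds(a), holds(b), holds(c), holds(d), holds(e)}  (20 atoms)
F2 = F1 ∪ {clear(e,a), marked(b), marked(c)}  (23 atoms)
goal ⊆ F2  ⇒  h_max = 2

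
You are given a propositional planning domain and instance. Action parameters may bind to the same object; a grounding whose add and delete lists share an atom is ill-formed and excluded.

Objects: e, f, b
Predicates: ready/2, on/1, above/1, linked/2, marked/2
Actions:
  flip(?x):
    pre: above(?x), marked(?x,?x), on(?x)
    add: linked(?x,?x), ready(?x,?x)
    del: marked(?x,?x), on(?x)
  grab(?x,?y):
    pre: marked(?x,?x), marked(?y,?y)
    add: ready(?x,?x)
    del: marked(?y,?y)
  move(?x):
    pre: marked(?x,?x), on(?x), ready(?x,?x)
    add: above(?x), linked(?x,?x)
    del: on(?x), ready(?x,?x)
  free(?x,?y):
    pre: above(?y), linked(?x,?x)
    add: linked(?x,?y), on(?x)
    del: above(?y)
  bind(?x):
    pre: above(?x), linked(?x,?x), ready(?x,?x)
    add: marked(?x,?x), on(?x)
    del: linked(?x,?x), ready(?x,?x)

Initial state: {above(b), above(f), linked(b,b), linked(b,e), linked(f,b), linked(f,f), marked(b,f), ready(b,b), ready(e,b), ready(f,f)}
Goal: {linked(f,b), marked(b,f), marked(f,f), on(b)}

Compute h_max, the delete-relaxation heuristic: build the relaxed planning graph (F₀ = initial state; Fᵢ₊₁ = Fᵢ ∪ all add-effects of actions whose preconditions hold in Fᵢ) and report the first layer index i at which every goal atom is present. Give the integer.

1

F0 = init (10 atoms)
F1 = F0 ∪ {linked(b,f), marked(b,b), marked(f,f), on(b), on(f)}  (15 atoms)
goal ⊆ F1  ⇒  h_max = 1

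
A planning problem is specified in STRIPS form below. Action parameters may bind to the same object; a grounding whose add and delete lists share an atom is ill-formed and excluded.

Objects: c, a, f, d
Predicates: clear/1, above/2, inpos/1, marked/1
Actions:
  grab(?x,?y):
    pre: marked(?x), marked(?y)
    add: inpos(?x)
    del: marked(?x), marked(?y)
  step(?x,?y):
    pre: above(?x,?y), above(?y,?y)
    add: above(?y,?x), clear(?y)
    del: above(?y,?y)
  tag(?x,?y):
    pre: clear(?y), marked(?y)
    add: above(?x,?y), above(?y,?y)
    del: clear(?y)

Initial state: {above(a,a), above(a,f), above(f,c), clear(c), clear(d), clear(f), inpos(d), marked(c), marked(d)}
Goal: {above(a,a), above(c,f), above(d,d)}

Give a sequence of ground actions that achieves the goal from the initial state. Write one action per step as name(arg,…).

1. tag(c,c)  →  {above(a,a), above(a,f), above(c,c), above(f,c), clear(d), clear(f), inpos(d), marked(c), marked(d)}
2. step(f,c)  →  {above(a,a), above(a,f), above(c,f), above(f,c), clear(c), clear(d), clear(f), inpos(d), marked(c), marked(d)}
3. tag(c,d)  →  {above(a,a), above(a,f), above(c,d), above(c,f), above(d,d), above(f,c), clear(c), clear(f), inpos(d), marked(c), marked(d)}

tag(c,c); step(f,c); tag(c,d)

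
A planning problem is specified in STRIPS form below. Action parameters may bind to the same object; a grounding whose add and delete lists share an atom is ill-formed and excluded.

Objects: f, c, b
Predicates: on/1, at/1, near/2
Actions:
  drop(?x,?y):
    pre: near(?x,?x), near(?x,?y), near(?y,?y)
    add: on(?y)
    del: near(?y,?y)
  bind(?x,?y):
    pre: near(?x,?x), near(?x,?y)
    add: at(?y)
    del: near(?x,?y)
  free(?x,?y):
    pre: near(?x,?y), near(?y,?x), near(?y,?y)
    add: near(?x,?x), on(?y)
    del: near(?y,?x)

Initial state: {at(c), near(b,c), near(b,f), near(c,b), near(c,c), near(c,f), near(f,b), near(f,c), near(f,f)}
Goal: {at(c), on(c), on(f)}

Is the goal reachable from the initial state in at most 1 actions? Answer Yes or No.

1. drop(f,f)  →  {at(c), near(b,c), near(b,f), near(c,b), near(c,c), near(c,f), near(f,b), near(f,c), on(f)}
2. drop(c,c)  →  {at(c), near(b,c), near(b,f), near(c,b), near(c,f), near(f,b), near(f,c), on(c), on(f)}
optimal plan length = 2; 2 > 1

No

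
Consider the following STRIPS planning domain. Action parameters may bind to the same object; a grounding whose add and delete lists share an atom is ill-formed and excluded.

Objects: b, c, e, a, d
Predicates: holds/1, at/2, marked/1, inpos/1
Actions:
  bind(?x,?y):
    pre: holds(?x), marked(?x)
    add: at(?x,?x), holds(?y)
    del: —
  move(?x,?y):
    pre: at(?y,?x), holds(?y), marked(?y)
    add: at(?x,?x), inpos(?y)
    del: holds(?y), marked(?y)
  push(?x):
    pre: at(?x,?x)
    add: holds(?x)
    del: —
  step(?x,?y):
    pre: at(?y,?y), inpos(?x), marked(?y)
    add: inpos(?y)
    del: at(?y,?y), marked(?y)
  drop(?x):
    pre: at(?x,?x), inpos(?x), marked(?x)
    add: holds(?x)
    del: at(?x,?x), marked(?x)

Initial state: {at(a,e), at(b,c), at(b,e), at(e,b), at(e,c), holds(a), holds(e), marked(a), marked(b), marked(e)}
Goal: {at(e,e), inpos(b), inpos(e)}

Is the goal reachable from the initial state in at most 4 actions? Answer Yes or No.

Yes

1. bind(e,b)  →  {at(a,e), at(b,c), at(b,e), at(e,b), at(e,c), at(e,e), holds(a), holds(b), holds(e), marked(a), marked(b), marked(e)}
2. move(b,e)  →  {at(a,e), at(b,b), at(b,c), at(b,e), at(e,b), at(e,c), at(e,e), holds(a), holds(b), inpos(e), marked(a), marked(b)}
3. move(b,b)  →  {at(a,e), at(b,b), at(b,c), at(b,e), at(e,b), at(e,c), at(e,e), holds(a), inpos(b), inpos(e), marked(a)}
optimal plan length = 3; 3 ≤ 4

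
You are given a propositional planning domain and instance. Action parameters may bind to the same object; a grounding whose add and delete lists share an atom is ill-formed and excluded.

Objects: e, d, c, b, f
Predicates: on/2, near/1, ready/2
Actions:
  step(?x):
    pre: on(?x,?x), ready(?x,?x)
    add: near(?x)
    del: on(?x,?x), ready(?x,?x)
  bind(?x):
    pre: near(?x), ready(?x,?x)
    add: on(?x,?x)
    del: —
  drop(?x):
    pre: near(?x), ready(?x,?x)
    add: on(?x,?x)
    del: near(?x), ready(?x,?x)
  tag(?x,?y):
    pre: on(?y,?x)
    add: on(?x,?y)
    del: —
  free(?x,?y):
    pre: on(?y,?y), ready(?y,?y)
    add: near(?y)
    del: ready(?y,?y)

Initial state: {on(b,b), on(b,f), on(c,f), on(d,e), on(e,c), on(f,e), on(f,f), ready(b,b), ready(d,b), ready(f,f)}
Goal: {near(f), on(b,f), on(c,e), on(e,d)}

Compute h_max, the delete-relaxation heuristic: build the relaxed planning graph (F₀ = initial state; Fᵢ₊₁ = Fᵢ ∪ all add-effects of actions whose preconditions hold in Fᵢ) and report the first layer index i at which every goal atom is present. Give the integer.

1

F0 = init (10 atoms)
F1 = F0 ∪ {near(b), near(f), on(c,e), on(e,d), on(e,f), on(f,b), on(f,c)}  (17 atoms)
goal ⊆ F1  ⇒  h_max = 1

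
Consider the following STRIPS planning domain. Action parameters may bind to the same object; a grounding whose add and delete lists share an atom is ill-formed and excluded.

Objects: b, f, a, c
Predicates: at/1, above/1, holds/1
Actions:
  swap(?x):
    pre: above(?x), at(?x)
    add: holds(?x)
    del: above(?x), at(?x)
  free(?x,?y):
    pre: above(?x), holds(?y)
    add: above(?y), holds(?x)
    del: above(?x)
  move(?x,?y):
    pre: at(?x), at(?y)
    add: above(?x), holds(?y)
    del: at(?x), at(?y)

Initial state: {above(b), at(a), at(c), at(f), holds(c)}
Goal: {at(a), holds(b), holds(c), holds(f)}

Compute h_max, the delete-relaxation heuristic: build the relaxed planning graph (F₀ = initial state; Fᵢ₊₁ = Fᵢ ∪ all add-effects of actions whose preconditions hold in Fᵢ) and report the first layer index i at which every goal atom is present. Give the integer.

1

F0 = init (5 atoms)
F1 = F0 ∪ {above(a), above(c), above(f), holds(a), holds(b), holds(f)}  (11 atoms)
goal ⊆ F1  ⇒  h_max = 1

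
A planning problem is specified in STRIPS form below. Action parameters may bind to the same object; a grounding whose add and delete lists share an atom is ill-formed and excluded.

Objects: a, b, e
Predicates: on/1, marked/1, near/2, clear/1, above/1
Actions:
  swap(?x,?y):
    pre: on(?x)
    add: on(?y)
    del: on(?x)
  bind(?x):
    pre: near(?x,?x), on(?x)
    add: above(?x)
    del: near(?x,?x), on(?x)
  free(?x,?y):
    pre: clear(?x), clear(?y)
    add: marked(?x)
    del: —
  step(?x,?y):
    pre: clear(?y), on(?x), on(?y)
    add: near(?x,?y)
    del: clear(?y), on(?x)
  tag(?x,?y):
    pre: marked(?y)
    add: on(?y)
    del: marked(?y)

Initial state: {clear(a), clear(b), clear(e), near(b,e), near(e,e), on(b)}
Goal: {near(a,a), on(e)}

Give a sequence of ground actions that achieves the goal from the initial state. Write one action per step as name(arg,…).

1. swap(b,a)  →  {clear(a), clear(b), clear(e), near(b,e), near(e,e), on(a)}
2. free(e,a)  →  {clear(a), clear(b), clear(e), marked(e), near(b,e), near(e,e), on(a)}
3. step(a,a)  →  {clear(b), clear(e), marked(e), near(a,a), near(b,e), near(e,e)}
4. tag(a,e)  →  {clear(b), clear(e), near(a,a), near(b,e), near(e,e), on(e)}

swap(b,a); free(e,a); step(a,a); tag(a,e)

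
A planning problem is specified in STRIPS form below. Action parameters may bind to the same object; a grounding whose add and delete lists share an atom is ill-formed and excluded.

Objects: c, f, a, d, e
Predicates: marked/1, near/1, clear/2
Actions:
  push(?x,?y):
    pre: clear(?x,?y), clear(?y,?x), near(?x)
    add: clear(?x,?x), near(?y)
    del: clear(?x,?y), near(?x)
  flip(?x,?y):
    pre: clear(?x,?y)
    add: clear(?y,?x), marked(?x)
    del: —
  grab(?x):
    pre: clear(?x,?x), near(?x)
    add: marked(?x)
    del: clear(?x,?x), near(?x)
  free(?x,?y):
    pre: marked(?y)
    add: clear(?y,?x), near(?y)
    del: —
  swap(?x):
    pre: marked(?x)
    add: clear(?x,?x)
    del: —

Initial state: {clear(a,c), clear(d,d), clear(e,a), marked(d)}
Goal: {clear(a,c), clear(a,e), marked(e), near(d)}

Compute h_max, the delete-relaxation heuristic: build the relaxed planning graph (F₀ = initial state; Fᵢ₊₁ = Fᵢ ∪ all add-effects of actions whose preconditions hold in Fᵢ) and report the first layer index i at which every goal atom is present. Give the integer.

F0 = init (4 atoms)
F1 = F0 ∪ {clear(a,e), clear(c,a), clear(d,a), clear(d,c), clear(d,e), clear(d,f), marked(a), marked(e), near(d)}  (13 atoms)
goal ⊆ F1  ⇒  h_max = 1

1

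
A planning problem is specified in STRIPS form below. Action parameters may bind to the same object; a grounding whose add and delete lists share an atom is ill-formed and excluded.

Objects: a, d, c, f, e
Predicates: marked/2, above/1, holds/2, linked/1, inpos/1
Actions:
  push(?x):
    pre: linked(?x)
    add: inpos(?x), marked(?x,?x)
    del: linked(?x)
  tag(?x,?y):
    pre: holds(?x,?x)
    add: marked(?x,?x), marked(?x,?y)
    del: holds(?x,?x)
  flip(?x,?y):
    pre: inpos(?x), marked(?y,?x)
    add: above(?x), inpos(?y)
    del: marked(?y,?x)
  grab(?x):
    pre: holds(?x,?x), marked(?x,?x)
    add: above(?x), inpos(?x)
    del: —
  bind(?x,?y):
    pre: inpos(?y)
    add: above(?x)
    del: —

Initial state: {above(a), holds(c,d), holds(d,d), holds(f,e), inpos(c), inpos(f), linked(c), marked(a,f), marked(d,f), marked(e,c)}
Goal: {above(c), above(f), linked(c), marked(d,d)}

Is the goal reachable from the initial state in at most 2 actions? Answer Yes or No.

No

1. tag(d,a)  →  {above(a), holds(c,d), holds(f,e), inpos(c), inpos(f), linked(c), marked(a,f), marked(d,a), marked(d,d), marked(d,f), marked(e,c)}
2. flip(c,e)  →  {above(a), above(c), holds(c,d), holds(f,e), inpos(c), inpos(e), inpos(f), linked(c), marked(a,f), marked(d,a), marked(d,d), marked(d,f)}
3. flip(f,a)  →  {above(a), above(c), above(f), holds(c,d), holds(f,e), inpos(a), inpos(c), inpos(e), inpos(f), linked(c), marked(d,a), marked(d,d), marked(d,f)}
optimal plan length = 3; 3 > 2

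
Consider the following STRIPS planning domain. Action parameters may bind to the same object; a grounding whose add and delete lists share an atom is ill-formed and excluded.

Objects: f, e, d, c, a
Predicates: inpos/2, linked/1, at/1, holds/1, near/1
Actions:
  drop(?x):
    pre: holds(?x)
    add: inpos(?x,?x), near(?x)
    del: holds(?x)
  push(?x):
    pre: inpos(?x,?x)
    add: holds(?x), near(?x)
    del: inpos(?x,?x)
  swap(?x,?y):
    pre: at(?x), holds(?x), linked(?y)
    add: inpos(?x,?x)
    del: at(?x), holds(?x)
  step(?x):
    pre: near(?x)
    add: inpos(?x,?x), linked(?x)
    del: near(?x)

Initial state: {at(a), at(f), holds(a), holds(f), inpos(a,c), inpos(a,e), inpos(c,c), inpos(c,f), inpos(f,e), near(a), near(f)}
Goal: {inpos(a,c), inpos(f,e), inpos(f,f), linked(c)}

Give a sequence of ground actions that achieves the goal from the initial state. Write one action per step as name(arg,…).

1. drop(f)  →  {at(a), at(f), holds(a), inpos(a,c), inpos(a,e), inpos(c,c), inpos(c,f), inpos(f,e), inpos(f,f), near(a), near(f)}
2. push(c)  →  {at(a), at(f), holds(a), holds(c), inpos(a,c), inpos(a,e), inpos(c,f), inpos(f,e), inpos(f,f), near(a), near(c), near(f)}
3. step(c)  →  {at(a), at(f), holds(a), holds(c), inpos(a,c), inpos(a,e), inpos(c,c), inpos(c,f), inpos(f,e), inpos(f,f), linked(c), near(a), near(f)}

drop(f); push(c); step(c)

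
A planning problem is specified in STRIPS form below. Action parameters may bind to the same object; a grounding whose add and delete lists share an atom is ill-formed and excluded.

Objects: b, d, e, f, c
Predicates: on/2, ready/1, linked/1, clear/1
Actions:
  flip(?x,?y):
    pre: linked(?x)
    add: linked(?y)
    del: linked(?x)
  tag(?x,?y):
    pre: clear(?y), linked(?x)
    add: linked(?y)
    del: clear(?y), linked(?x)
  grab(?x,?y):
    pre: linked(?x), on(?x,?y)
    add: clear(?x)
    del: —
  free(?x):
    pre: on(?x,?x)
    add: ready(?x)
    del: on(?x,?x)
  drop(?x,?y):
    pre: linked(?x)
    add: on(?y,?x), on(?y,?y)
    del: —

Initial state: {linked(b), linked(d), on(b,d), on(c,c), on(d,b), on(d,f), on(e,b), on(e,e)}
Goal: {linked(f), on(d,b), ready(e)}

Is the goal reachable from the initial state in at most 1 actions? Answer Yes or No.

No

1. flip(b,f)  →  {linked(d), linked(f), on(b,d), on(c,c), on(d,b), on(d,f), on(e,b), on(e,e)}
2. free(e)  →  {linked(d), linked(f), on(b,d), on(c,c), on(d,b), on(d,f), on(e,b), ready(e)}
optimal plan length = 2; 2 > 1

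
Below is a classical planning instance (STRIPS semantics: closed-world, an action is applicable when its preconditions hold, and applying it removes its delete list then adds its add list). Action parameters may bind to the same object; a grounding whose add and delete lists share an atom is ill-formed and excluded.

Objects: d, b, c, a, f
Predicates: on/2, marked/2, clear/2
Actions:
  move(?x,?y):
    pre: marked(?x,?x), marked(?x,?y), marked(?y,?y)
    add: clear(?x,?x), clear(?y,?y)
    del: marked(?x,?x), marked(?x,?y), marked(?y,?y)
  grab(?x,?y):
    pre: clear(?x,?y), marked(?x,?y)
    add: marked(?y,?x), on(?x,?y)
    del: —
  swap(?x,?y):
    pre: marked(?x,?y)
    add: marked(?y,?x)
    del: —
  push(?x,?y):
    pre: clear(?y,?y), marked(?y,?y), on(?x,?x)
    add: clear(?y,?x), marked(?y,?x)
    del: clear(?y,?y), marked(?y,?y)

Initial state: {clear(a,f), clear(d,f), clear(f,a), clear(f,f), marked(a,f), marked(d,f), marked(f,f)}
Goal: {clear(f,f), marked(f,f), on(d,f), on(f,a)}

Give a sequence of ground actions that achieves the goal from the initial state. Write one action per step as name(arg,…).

grab(d,f); grab(a,f); grab(f,a)

1. grab(d,f)  →  {clear(a,f), clear(d,f), clear(f,a), clear(f,f), marked(a,f), marked(d,f), marked(f,d), marked(f,f), on(d,f)}
2. grab(a,f)  →  {clear(a,f), clear(d,f), clear(f,a), clear(f,f), marked(a,f), marked(d,f), marked(f,a), marked(f,d), marked(f,f), on(a,f), on(d,f)}
3. grab(f,a)  →  {clear(a,f), clear(d,f), clear(f,a), clear(f,f), marked(a,f), marked(d,f), marked(f,a), marked(f,d), marked(f,f), on(a,f), on(d,f), on(f,a)}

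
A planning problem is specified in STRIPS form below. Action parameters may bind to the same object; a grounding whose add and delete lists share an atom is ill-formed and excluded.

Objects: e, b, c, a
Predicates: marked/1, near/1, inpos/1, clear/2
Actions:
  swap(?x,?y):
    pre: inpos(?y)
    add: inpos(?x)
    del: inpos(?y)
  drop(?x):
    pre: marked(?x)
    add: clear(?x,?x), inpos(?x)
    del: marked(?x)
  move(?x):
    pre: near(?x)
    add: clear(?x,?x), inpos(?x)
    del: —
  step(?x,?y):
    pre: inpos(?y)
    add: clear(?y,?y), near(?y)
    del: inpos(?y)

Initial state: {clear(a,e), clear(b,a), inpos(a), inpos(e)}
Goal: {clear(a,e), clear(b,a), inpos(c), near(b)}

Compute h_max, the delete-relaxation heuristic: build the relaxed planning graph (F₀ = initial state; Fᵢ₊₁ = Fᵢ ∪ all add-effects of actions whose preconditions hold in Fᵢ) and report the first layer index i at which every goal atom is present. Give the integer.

F0 = init (4 atoms)
F1 = F0 ∪ {clear(a,a), clear(e,e), inpos(b), inpos(c), near(a), near(e)}  (10 atoms)
F2 = F1 ∪ {clear(b,b), clear(c,c), near(b), near(c)}  (14 atoms)
goal ⊆ F2  ⇒  h_max = 2

2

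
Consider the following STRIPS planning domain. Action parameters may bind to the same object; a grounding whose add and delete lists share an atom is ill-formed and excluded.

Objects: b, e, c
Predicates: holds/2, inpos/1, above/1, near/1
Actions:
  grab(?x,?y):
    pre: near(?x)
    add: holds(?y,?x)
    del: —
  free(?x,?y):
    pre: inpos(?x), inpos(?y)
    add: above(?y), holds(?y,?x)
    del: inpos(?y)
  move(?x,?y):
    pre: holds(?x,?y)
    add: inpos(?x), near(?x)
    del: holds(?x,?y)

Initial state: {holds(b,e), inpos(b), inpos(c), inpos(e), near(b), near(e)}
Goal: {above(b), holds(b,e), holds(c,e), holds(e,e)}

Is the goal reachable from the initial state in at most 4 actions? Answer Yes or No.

Yes

1. grab(e,e)  →  {holds(b,e), holds(e,e), inpos(b), inpos(c), inpos(e), near(b), near(e)}
2. grab(e,c)  →  {holds(b,e), holds(c,e), holds(e,e), inpos(b), inpos(c), inpos(e), near(b), near(e)}
3. free(b,b)  →  {above(b), holds(b,b), holds(b,e), holds(c,e), holds(e,e), inpos(c), inpos(e), near(b), near(e)}
optimal plan length = 3; 3 ≤ 4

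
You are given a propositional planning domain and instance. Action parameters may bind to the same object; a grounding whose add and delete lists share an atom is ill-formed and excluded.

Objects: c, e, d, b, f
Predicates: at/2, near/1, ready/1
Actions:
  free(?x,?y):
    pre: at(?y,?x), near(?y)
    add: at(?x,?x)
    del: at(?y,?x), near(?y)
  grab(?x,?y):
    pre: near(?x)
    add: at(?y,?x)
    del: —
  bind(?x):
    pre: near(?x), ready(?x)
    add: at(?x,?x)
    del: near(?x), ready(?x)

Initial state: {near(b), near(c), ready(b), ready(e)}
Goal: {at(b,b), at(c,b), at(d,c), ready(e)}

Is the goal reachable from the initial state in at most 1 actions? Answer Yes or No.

1. grab(c,d)  →  {at(d,c), near(b), near(c), ready(b), ready(e)}
2. grab(b,c)  →  {at(c,b), at(d,c), near(b), near(c), ready(b), ready(e)}
3. grab(b,b)  →  {at(b,b), at(c,b), at(d,c), near(b), near(c), ready(b), ready(e)}
optimal plan length = 3; 3 > 1

No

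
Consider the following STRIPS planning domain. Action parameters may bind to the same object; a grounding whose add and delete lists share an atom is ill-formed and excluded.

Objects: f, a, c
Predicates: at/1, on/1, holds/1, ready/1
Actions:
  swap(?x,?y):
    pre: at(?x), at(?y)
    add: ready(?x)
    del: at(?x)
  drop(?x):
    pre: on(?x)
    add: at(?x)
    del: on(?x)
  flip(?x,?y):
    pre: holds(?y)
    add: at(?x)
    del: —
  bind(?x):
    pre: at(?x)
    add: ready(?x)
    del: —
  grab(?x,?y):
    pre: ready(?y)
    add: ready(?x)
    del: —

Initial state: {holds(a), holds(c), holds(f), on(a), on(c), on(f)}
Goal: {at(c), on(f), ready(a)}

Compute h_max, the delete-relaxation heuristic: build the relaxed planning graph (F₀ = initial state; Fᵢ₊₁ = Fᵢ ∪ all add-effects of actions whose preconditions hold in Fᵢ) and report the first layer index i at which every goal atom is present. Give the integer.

F0 = init (6 atoms)
F1 = F0 ∪ {at(a), at(c), at(f)}  (9 atoms)
F2 = F1 ∪ {ready(a), ready(c), ready(f)}  (12 atoms)
goal ⊆ F2  ⇒  h_max = 2

2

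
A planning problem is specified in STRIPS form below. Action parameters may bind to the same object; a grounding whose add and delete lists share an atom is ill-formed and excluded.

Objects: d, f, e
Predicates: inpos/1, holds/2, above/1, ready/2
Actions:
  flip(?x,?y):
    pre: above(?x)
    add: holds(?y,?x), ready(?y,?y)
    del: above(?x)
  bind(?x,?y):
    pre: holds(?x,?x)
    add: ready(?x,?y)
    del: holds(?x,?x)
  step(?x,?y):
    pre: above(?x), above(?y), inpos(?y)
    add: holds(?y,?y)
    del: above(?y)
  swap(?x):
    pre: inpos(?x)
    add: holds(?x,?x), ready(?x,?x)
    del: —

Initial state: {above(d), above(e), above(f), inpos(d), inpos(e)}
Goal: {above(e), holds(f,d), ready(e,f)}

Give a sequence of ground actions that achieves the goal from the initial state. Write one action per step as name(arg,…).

1. flip(d,f)  →  {above(e), above(f), holds(f,d), inpos(d), inpos(e), ready(f,f)}
2. swap(e)  →  {above(e), above(f), holds(e,e), holds(f,d), inpos(d), inpos(e), ready(e,e), ready(f,f)}
3. bind(e,f)  →  {above(e), above(f), holds(f,d), inpos(d), inpos(e), ready(e,e), ready(e,f), ready(f,f)}

flip(d,f); swap(e); bind(e,f)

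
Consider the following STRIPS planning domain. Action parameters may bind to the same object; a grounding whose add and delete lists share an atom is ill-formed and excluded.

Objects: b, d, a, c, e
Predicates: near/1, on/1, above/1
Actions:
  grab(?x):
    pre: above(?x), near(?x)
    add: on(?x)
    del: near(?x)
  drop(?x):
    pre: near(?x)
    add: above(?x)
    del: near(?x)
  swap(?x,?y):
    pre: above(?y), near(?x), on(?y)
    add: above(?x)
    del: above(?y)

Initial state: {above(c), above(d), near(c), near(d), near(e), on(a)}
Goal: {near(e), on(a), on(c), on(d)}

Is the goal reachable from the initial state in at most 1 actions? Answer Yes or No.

1. grab(d)  →  {above(c), above(d), near(c), near(e), on(a), on(d)}
2. grab(c)  →  {above(c), above(d), near(e), on(a), on(c), on(d)}
optimal plan length = 2; 2 > 1

No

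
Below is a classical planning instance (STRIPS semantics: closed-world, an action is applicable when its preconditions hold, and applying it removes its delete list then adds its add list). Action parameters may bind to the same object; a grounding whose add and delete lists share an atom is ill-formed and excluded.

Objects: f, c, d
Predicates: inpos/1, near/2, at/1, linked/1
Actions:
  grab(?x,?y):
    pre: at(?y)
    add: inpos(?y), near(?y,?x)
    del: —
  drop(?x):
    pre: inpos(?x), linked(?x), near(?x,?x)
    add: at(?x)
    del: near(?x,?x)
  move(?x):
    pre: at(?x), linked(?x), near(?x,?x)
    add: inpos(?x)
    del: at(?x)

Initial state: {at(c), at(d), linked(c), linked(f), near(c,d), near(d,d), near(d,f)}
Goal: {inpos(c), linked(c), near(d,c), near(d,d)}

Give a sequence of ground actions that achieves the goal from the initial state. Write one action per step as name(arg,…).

grab(f,c); grab(c,d)

1. grab(f,c)  →  {at(c), at(d), inpos(c), linked(c), linked(f), near(c,d), near(c,f), near(d,d), near(d,f)}
2. grab(c,d)  →  {at(c), at(d), inpos(c), inpos(d), linked(c), linked(f), near(c,d), near(c,f), near(d,c), near(d,d), near(d,f)}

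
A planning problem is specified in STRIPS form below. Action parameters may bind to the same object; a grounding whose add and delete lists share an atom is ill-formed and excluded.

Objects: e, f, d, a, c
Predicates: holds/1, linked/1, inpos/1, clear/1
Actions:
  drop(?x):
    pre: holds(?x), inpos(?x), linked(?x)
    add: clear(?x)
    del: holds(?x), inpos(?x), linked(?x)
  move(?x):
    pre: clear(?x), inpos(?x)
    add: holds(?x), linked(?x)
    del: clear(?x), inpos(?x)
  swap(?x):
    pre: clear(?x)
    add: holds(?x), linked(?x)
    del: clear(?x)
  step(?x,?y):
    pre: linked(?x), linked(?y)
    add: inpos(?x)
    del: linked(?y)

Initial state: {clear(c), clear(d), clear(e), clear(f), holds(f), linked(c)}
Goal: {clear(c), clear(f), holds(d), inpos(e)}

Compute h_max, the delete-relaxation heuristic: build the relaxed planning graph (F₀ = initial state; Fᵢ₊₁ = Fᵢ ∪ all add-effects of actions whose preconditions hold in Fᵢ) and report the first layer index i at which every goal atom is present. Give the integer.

2

F0 = init (6 atoms)
F1 = F0 ∪ {holds(c), holds(d), holds(e), inpos(c), linked(d), linked(e), linked(f)}  (13 atoms)
F2 = F1 ∪ {inpos(d), inpos(e), inpos(f)}  (16 atoms)
goal ⊆ F2  ⇒  h_max = 2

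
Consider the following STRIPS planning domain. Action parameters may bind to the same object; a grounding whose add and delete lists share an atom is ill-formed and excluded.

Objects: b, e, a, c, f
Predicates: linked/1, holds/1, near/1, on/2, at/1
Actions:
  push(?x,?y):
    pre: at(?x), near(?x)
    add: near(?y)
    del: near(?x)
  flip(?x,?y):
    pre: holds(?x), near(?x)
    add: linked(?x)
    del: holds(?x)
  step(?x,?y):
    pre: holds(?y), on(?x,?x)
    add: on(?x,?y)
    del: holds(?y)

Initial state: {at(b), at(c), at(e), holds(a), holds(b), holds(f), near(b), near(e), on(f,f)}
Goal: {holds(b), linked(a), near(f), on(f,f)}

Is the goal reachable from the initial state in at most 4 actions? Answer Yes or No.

Yes

1. push(b,a)  →  {at(b), at(c), at(e), holds(a), holds(b), holds(f), near(a), near(e), on(f,f)}
2. push(e,f)  →  {at(b), at(c), at(e), holds(a), holds(b), holds(f), near(a), near(f), on(f,f)}
3. flip(a,b)  →  {at(b), at(c), at(e), holds(b), holds(f), linked(a), near(a), near(f), on(f,f)}
optimal plan length = 3; 3 ≤ 4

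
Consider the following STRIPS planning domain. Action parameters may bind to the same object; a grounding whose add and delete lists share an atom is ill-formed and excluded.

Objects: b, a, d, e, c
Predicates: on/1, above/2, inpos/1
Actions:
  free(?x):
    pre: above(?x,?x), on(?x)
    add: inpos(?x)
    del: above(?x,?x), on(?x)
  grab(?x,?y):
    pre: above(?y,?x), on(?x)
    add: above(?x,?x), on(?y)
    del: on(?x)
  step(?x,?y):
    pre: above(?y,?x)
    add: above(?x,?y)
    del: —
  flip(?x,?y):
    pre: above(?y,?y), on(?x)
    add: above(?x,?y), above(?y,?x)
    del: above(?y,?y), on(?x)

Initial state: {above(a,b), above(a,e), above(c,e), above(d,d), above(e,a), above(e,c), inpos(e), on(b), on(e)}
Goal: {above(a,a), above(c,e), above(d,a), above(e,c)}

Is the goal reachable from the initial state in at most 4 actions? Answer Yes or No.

1. grab(b,a)  →  {above(a,b), above(a,e), above(b,b), above(c,e), above(d,d), above(e,a), above(e,c), inpos(e), on(a), on(e)}
2. grab(a,e)  →  {above(a,a), above(a,b), above(a,e), above(b,b), above(c,e), above(d,d), above(e,a), above(e,c), inpos(e), on(e)}
3. grab(e,a)  →  {above(a,a), above(a,b), above(a,e), above(b,b), above(c,e), above(d,d), above(e,a), above(e,c), above(e,e), inpos(e), on(a)}
4. flip(a,d)  →  {above(a,a), above(a,b), above(a,d), above(a,e), above(b,b), above(c,e), above(d,a), above(e,a), above(e,c), above(e,e), inpos(e)}
optimal plan length = 4; 4 ≤ 4

Yes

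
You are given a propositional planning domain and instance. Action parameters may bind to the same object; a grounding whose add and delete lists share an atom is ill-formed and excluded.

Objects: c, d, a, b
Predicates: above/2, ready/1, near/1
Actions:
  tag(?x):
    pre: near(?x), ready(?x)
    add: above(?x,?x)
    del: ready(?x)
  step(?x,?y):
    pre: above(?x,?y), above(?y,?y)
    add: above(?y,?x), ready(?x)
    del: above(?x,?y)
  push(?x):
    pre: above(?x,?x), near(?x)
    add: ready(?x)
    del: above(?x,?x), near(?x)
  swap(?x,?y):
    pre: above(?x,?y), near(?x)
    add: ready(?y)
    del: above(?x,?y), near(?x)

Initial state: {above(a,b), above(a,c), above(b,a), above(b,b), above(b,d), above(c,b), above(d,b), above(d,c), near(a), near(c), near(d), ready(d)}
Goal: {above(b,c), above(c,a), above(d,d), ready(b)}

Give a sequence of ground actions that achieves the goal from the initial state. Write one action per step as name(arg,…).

tag(d); step(c,b); tag(c); step(a,c); step(b,d)

1. tag(d)  →  {above(a,b), above(a,c), above(b,a), above(b,b), above(b,d), above(c,b), above(d,b), above(d,c), above(d,d), near(a), near(c), near(d)}
2. step(c,b)  →  {above(a,b), above(a,c), above(b,a), above(b,b), above(b,c), above(b,d), above(d,b), above(d,c), above(d,d), near(a), near(c), near(d), ready(c)}
3. tag(c)  →  {above(a,b), above(a,c), above(b,a), above(b,b), above(b,c), above(b,d), above(c,c), above(d,b), above(d,c), above(d,d), near(a), near(c), near(d)}
4. step(a,c)  →  {above(a,b), above(b,a), above(b,b), above(b,c), above(b,d), above(c,a), above(c,c), above(d,b), above(d,c), above(d,d), near(a), near(c), near(d), ready(a)}
5. step(b,d)  →  {above(a,b), above(b,a), above(b,b), above(b,c), above(c,a), above(c,c), above(d,b), above(d,c), above(d,d), near(a), near(c), near(d), ready(a), ready(b)}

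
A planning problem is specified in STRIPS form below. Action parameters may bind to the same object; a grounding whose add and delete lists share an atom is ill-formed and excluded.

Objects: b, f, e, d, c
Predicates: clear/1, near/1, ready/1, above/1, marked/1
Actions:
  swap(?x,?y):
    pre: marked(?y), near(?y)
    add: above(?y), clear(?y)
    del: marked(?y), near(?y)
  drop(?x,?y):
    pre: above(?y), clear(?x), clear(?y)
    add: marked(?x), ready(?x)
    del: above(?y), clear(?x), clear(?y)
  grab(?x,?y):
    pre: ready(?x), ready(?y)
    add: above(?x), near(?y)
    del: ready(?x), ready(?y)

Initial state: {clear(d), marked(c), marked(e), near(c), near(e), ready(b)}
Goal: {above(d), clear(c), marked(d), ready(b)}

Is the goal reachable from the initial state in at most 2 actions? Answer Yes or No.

No

1. swap(b,e)  →  {above(e), clear(d), clear(e), marked(c), near(c), ready(b)}
2. swap(b,c)  →  {above(c), above(e), clear(c), clear(d), clear(e), ready(b)}
3. drop(d,e)  →  {above(c), clear(c), marked(d), ready(b), ready(d)}
4. grab(d,d)  →  {above(c), above(d), clear(c), marked(d), near(d), ready(b)}
optimal plan length = 4; 4 > 2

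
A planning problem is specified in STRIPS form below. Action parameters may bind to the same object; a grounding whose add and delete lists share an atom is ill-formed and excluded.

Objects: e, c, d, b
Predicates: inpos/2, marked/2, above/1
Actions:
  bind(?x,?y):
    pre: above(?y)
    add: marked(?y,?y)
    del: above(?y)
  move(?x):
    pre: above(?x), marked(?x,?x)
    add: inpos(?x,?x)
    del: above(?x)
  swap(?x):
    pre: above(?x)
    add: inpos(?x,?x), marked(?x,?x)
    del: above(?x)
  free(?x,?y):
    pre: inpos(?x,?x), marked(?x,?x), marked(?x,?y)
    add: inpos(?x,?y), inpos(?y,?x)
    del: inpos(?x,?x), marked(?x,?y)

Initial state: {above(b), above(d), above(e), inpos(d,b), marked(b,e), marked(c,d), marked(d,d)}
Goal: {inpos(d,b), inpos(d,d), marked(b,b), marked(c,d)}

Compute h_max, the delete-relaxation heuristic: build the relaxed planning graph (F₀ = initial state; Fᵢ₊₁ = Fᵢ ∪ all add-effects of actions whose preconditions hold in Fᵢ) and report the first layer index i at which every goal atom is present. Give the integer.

F0 = init (7 atoms)
F1 = F0 ∪ {inpos(b,b), inpos(d,d), inpos(e,e), marked(b,b), marked(e,e)}  (12 atoms)
goal ⊆ F1  ⇒  h_max = 1

1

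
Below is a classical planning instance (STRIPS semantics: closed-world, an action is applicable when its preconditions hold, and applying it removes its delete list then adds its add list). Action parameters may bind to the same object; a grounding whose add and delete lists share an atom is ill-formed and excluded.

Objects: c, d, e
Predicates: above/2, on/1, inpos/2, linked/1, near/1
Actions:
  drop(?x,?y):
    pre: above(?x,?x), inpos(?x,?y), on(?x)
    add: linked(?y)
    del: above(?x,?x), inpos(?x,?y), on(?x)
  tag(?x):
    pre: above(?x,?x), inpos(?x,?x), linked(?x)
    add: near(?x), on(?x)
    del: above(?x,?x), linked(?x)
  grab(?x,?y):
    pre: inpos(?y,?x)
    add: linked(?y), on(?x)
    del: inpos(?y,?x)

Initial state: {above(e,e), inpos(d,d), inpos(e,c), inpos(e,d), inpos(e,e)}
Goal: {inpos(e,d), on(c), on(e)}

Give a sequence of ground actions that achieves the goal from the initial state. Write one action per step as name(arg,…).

1. grab(c,e)  →  {above(e,e), inpos(d,d), inpos(e,d), inpos(e,e), linked(e), on(c)}
2. tag(e)  →  {inpos(d,d), inpos(e,d), inpos(e,e), near(e), on(c), on(e)}

grab(c,e); tag(e)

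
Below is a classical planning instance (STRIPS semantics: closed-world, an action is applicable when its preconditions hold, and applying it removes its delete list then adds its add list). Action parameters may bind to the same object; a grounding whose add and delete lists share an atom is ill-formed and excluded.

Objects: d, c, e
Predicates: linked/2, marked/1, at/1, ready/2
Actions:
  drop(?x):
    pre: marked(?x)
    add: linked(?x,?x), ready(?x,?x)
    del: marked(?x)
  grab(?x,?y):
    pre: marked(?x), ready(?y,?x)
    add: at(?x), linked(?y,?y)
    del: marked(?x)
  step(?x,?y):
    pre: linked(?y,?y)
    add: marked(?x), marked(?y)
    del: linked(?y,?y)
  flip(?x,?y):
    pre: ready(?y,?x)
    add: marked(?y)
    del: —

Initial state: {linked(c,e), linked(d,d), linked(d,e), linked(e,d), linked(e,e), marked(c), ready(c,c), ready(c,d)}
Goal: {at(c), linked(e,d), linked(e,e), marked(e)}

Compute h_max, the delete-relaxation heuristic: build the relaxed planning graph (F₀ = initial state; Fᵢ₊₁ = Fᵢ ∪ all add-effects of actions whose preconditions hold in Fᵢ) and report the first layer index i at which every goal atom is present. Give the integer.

1

F0 = init (8 atoms)
F1 = F0 ∪ {at(c), linked(c,c), marked(d), marked(e)}  (12 atoms)
goal ⊆ F1  ⇒  h_max = 1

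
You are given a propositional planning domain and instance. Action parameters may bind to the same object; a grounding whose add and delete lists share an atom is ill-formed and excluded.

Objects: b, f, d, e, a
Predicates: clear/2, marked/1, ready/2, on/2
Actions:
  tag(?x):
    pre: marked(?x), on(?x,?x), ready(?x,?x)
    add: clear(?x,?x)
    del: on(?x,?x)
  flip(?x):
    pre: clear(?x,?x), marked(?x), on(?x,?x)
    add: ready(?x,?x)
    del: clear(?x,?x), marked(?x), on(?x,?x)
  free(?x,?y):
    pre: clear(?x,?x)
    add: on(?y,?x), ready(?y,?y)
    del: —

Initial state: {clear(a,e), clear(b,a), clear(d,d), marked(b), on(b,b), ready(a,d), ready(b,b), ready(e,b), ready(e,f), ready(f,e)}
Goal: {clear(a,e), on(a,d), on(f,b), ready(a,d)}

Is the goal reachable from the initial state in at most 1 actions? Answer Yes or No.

1. tag(b)  →  {clear(a,e), clear(b,a), clear(b,b), clear(d,d), marked(b), ready(a,d), ready(b,b), ready(e,b), ready(e,f), ready(f,e)}
2. free(b,f)  →  {clear(a,e), clear(b,a), clear(b,b), clear(d,d), marked(b), on(f,b), ready(a,d), ready(b,b), ready(e,b), ready(e,f), ready(f,e), ready(f,f)}
3. free(d,a)  →  {clear(a,e), clear(b,a), clear(b,b), clear(d,d), marked(b), on(a,d), on(f,b), ready(a,a), ready(a,d), ready(b,b), ready(e,b), ready(e,f), ready(f,e), ready(f,f)}
optimal plan length = 3; 3 > 1

No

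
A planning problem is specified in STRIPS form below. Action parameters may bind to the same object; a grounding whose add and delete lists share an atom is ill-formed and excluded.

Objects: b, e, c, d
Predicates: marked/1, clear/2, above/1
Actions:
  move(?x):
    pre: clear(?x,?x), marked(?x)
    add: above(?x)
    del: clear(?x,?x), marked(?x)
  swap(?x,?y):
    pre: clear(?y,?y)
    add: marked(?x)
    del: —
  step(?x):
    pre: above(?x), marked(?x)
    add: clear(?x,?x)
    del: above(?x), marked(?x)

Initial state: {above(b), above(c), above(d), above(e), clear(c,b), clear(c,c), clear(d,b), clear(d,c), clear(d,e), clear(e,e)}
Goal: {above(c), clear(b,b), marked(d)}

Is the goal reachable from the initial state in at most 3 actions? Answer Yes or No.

Yes

1. swap(b,e)  →  {above(b), above(c), above(d), above(e), clear(c,b), clear(c,c), clear(d,b), clear(d,c), clear(d,e), clear(e,e), marked(b)}
2. swap(d,e)  →  {above(b), above(c), above(d), above(e), clear(c,b), clear(c,c), clear(d,b), clear(d,c), clear(d,e), clear(e,e), marked(b), marked(d)}
3. step(b)  →  {above(c), above(d), above(e), clear(b,b), clear(c,b), clear(c,c), clear(d,b), clear(d,c), clear(d,e), clear(e,e), marked(d)}
optimal plan length = 3; 3 ≤ 3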